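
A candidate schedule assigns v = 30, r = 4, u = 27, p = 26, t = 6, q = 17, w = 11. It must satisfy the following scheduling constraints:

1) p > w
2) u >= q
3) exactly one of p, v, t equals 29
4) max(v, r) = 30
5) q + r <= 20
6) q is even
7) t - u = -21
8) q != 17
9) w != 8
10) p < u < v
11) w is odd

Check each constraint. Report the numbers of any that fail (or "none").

1) p = 26, w = 11; 26 > 11 — satisfied.
2) u = 27, q = 17; 27 ≥ 17 — satisfied.
3) p=26, v=30, t=6; 0 of them equal 29, not exactly one — violated.
4) max(30, 4) = 30 — satisfied.
5) q + r = 17 + 4 = 21; 21 > 20, bound 20 not met — violated.
6) q = 17 is odd — violated.
7) t - u = 6 - 27 = -21 — satisfied.
8) q = 17, but 17 is required to differ — violated.
9) w = 11, and 11 ≠ 8 — satisfied.
10) values 26 < 27 < 30 — satisfied.
11) w = 11 is odd — satisfied.

No — constraints 3, 5, 6, and 8 are not satisfied.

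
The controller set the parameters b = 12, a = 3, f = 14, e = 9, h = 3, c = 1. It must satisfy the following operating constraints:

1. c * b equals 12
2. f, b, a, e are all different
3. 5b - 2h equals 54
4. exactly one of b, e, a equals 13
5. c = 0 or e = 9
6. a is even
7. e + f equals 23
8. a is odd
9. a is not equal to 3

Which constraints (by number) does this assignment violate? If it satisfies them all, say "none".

Violated: 4, 6, 9.

1. c * b = 1 * 12 = 12  ✔
2. values 14, 12, 3, 9 are pairwise distinct  ✔
3. 5b - 2h = 5(12) - 2(3) = 54  ✔
4. b=12, e=9, a=3; 0 of them equal 13, not exactly one  ✘
5. c = 1 ≠ 0, but e = 9 = 9 (second disjunct)  ✔
6. a = 3 is odd  ✘
7. e + f = 9 + 14 = 23  ✔
8. a = 3 is odd  ✔
9. a = 3, but 3 is required to differ  ✘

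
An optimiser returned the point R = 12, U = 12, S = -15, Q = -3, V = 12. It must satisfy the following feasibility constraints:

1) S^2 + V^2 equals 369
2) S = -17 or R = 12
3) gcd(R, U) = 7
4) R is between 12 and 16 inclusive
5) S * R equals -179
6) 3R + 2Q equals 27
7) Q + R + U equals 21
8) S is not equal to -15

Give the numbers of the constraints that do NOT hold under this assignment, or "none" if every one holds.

No — constraints 3, 5, 6, 8 are not satisfied.

1) S^2 + V^2 = (-15)^2 + 12^2 = 225 + 144 = 369 — satisfied.
2) S = -15 ≠ -17, but R = 12 = 12 (second disjunct) — satisfied.
3) gcd(12, 12) = 12, not 7 — violated.
4) R = 12 lies in [12, 16] — satisfied.
5) S * R = -15 * 12 = -180, not -179 — violated.
6) 3R + 2Q = 3(12) + 2(-3) = 30, not 27 — violated.
7) Q + R + U = -3 + 12 + 12 = 21 — satisfied.
8) S = -15, but -15 is required to differ — violated.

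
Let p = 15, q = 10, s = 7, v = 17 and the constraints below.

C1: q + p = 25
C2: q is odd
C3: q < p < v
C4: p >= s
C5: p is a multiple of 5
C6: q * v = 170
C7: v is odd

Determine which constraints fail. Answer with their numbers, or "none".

C1: q + p = 10 + 15 = 25  OK
C2: q = 10 is even  FAIL
C3: values 10 < 15 < 17  OK
C4: p = 15, s = 7; 15 ≥ 7  OK
C5: 15 / 5 = 3, so 5 divides 15  OK
C6: q * v = 10 * 17 = 170  OK
C7: v = 17 is odd  OK

No — constraint 2 is not satisfied.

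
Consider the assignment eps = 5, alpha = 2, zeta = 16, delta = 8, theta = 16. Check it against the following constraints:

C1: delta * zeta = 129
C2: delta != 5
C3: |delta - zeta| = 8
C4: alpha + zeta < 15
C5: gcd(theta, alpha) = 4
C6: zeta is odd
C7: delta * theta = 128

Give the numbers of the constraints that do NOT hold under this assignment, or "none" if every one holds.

C1: delta * zeta = 8 * 16 = 128, not 129  FAIL
C2: delta = 8, and 8 ≠ 5  OK
C3: |8 - 16| = 8  OK
C4: alpha + zeta = 2 + 16 = 18; 18 ≥ 15, bound 15 not met  FAIL
C5: gcd(16, 2) = 2, not 4  FAIL
C6: zeta = 16 is even  FAIL
C7: delta * theta = 8 * 16 = 128  OK

No — constraints 1, 4, 5, and 6 are not satisfied.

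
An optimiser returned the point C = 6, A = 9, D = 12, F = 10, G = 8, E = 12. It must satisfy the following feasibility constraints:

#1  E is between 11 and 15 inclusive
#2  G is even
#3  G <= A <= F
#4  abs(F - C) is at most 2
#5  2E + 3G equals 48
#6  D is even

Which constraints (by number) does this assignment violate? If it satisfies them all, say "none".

The assignment fails constraint 4.

#1 E = 12 lies in [11, 15]  ✔
#2 G = 8 is even  ✔
#3 values 8 <= 9 <= 10  ✔
#4 abs(10 - 6) = 4; 4 > 2, exceeds bound 2  ✘
#5 2E + 3G = 2(12) + 3(8) = 48  ✔
#6 D = 12 is even  ✔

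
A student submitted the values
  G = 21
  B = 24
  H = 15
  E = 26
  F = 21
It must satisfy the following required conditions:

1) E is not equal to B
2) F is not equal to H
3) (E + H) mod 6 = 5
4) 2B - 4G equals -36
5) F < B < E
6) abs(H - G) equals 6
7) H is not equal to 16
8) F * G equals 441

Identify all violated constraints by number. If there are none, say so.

1) E = 26, B = 24; distinct — holds.
2) F = 21, H = 15; distinct — holds.
3) E + H = 41; 41 mod 6 = 5 — holds.
4) 2B - 4G = 2(24) - 4(21) = -36 — holds.
5) values 21 < 24 < 26 — holds.
6) abs(15 - 21) = 6 — holds.
7) H = 15, and 15 ≠ 16 — holds.
8) F * G = 21 * 21 = 441 — holds.

No violations.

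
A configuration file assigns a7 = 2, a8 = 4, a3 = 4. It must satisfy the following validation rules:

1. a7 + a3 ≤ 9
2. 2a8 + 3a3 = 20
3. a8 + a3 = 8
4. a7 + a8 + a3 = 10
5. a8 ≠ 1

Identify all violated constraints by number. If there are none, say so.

None — every constraint holds.

1. a7 + a3 = 2 + 4 = 6; 6 ≤ 9  true
2. 2a8 + 3a3 = 2(4) + 3(4) = 20  true
3. a8 + a3 = 4 + 4 = 8  true
4. a7 + a8 + a3 = 2 + 4 + 4 = 10  true
5. a8 = 4, and 4 ≠ 1  true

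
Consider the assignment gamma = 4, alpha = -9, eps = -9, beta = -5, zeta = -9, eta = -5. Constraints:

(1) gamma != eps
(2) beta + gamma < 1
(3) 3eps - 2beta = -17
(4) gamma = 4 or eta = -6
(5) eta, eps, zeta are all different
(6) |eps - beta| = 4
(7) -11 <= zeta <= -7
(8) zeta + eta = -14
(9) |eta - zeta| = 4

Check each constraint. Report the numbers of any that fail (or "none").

(1) gamma = 4, eps = -9; distinct — holds.
(2) beta + gamma = -5 + 4 = -1; -1 < 1 — holds.
(3) 3eps - 2beta = 3(-9) - 2(-5) = -17 — holds.
(4) gamma = 4 = 4 (first disjunct) — holds.
(5) eps = zeta = -9, not all different — fails.
(6) |-9 - (-5)| = 4 — holds.
(7) zeta = -9 lies in [-11, -7] — holds.
(8) zeta + eta = -9 + (-5) = -14 — holds.
(9) |-5 - (-9)| = 4 — holds.

Constraint 5 is violated.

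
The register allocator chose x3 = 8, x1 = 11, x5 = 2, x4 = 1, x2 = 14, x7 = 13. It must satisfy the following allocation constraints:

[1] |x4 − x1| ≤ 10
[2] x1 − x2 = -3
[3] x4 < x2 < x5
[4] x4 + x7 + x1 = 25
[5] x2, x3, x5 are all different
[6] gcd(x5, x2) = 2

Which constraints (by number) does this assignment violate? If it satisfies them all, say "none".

Violated: 3.

[1] |1 − 11| = 10; 10 ≤ 10  ✓
[2] x1 − x2 = 11 − 14 = -3  ✓
[3] values 1, 14, 2; x2 = 14 is not < x5 = 2  ✗
[4] x4 + x7 + x1 = 1 + 13 + 11 = 25  ✓
[5] values 14, 8, 2 are pairwise distinct  ✓
[6] gcd(2, 14) = 2  ✓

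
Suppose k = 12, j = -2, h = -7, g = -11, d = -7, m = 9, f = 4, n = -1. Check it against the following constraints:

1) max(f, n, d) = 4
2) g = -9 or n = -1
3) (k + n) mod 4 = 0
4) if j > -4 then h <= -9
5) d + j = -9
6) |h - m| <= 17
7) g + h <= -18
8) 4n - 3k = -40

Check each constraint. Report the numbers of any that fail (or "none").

1) max(4, -1, -7) = 4  ✓
2) g = -11 ≠ -9, but n = -1 = -1 (second disjunct)  ✓
3) k + n = 11; 11 mod 4 = 3, not 0  ✗
4) j = -2 > -4, so we need h ≤ -9; but h = -7 > -9  ✗
5) d + j = -7 + (-2) = -9  ✓
6) |-7 - 9| = 16; 16 ≤ 17  ✓
7) g + h = -11 + (-7) = -18; -18 ≤ -18  ✓
8) 4n - 3k = 4(-1) - 3(12) = -40  ✓

Constraints 3, 4 are violated.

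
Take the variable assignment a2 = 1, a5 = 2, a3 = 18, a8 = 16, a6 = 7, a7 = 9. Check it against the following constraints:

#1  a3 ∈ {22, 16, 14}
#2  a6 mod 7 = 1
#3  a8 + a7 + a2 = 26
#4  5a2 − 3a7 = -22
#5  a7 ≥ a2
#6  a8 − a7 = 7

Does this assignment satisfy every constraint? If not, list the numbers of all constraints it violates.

The assignment fails constraints 1 and 2.

#1 a3 = 18 is not in {22, 16, 14} — does not hold.
#2 7 mod 7 = 0, not 1 — does not hold.
#3 a8 + a7 + a2 = 16 + 9 + 1 = 26 — holds.
#4 5a2 − 3a7 = 5(1) − 3(9) = -22 — holds.
#5 a7 = 9, a2 = 1; 9 ≥ 1 — holds.
#6 a8 − a7 = 16 − 9 = 7 — holds.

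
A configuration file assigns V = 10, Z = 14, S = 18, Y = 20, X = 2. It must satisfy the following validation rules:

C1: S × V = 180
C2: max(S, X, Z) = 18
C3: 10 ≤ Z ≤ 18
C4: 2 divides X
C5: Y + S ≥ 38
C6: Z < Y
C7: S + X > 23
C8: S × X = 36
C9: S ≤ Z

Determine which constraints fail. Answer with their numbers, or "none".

Constraints 7 and 9 do not hold.

C1: S × V = 18 × 10 = 180  yes
C2: max(18, 2, 14) = 18  yes
C3: Z = 14 lies in [10, 18]  yes
C4: 2 / 2 = 1, so 2 divides 2  yes
C5: Y + S = 20 + 18 = 38; 38 ≥ 38  yes
C6: Z = 14, Y = 20; 14 < 20  yes
C7: S + X = 18 + 2 = 20; 20 ≤ 23, bound 23 not met  no
C8: S × X = 18 × 2 = 36  yes
C9: S = 18, Z = 14; 18 > 14 (want ≤)  no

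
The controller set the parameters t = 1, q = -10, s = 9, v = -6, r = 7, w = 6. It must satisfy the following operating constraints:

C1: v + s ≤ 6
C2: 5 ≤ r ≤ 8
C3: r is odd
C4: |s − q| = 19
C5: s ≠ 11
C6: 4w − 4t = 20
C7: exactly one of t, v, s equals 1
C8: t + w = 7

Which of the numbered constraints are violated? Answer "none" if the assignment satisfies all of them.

None — every constraint holds.

C1: v + s = -6 + 9 = 3; 3 ≤ 6  true
C2: r = 7 lies in [5, 8]  true
C3: r = 7 is odd  true
C4: |9 − (-10)| = 19  true
C5: s = 9, and 9 ≠ 11  true
C6: 4w − 4t = 4(6) − 4(1) = 20  true
C7: t=1, v=-6, s=9; 1 of them equals 1  true
C8: t + w = 1 + 6 = 7  true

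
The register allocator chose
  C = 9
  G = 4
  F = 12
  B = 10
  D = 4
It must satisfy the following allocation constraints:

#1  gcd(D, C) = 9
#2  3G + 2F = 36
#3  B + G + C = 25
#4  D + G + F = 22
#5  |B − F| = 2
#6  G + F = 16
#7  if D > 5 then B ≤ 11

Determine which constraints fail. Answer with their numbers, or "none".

No — constraints 1, 3, and 4 are not satisfied.

#1 gcd(4, 9) = 1, not 9 — does not hold.
#2 3G + 2F = 3(4) + 2(12) = 36 — holds.
#3 B + G + C = 10 + 4 + 9 = 23, not 25 — does not hold.
#4 D + G + F = 4 + 4 + 12 = 20, not 22 — does not hold.
#5 |10 − 12| = 2 — holds.
#6 G + F = 4 + 12 = 16 — holds.
#7 D = 4, not > 5; antecedent false, conditional vacuously true — holds.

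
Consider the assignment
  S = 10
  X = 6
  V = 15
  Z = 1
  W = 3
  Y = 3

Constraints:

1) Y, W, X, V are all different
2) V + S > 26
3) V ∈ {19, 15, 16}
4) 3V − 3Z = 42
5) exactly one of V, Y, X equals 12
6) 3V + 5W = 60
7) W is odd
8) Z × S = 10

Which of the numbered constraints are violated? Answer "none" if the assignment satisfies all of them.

1) Y = W = 3, not all different — fails.
2) V + S = 15 + 10 = 25; 25 ≤ 26, bound 26 not met — fails.
3) V = 15 is in {19, 15, 16} — holds.
4) 3V − 3Z = 3(15) − 3(1) = 42 — holds.
5) V=15, Y=3, X=6; 0 of them equal 12, not exactly one — fails.
6) 3V + 5W = 3(15) + 5(3) = 60 — holds.
7) W = 3 is odd — holds.
8) Z × S = 1 × 10 = 10 — holds.

No — constraints 1, 2, 5 are not satisfied.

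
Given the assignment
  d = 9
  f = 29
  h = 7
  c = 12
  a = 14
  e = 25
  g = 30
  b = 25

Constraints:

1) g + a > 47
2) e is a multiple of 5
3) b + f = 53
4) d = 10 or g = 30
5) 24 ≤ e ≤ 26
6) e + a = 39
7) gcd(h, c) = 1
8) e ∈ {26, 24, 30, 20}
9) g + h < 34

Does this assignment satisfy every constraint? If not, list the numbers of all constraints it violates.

1) g + a = 30 + 14 = 44; 44 ≤ 47, bound 47 not met  fails
2) 25 / 5 = 5, so 5 divides 25  holds
3) b + f = 25 + 29 = 54, not 53  fails
4) d = 9 ≠ 10, but g = 30 = 30 (second disjunct)  holds
5) e = 25 lies in [24, 26]  holds
6) e + a = 25 + 14 = 39  holds
7) gcd(7, 12) = 1  holds
8) e = 25 is not in {26, 24, 30, 20}  fails
9) g + h = 30 + 7 = 37; 37 ≥ 34, bound 34 not met  fails

The assignment fails constraints 1, 3, 8, and 9.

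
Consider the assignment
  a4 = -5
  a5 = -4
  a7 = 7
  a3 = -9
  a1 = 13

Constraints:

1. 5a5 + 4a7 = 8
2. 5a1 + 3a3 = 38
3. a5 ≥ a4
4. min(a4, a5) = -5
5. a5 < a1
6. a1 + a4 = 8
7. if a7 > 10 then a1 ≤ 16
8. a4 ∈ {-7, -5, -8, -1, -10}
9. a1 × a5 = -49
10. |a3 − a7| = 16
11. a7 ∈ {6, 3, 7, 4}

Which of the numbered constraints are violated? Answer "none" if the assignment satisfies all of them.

Constraint 9 does not hold.

1. 5a5 + 4a7 = 5(-4) + 4(7) = 8 — holds.
2. 5a1 + 3a3 = 5(13) + 3(-9) = 38 — holds.
3. a5 = -4, a4 = -5; -4 ≥ -5 — holds.
4. min(-5, -4) = -5 — holds.
5. a5 = -4, a1 = 13; -4 < 13 — holds.
6. a1 + a4 = 13 + (-5) = 8 — holds.
7. a7 = 7, not > 10; antecedent false, conditional vacuously true — holds.
8. a4 = -5 is in {-7, -5, -8, -1, -10} — holds.
9. a1 × a5 = 13 × (-4) = -52, not -49 — fails.
10. |-9 − 7| = 16 — holds.
11. a7 = 7 is in {6, 3, 7, 4} — holds.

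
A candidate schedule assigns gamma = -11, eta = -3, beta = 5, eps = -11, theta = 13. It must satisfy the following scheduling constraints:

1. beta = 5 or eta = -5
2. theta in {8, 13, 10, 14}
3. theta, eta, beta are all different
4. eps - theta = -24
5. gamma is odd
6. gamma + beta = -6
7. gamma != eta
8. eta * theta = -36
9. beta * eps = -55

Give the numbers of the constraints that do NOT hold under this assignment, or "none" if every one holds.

Constraint 8 is violated.

1. beta = 5 = 5 (first disjunct) — satisfied.
2. theta = 13 is in {8, 13, 10, 14} — satisfied.
3. values 13, -3, 5 are pairwise distinct — satisfied.
4. eps - theta = -11 - 13 = -24 — satisfied.
5. gamma = -11 is odd — satisfied.
6. gamma + beta = -11 + 5 = -6 — satisfied.
7. gamma = -11, eta = -3; distinct — satisfied.
8. eta * theta = -3 * 13 = -39, not -36 — violated.
9. beta * eps = 5 * (-11) = -55 — satisfied.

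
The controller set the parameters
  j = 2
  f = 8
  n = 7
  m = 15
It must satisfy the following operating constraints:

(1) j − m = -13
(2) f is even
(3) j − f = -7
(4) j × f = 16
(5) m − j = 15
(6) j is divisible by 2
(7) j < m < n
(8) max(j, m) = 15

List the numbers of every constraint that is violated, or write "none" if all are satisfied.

The assignment fails constraints 3, 5, and 7.

(1) j − m = 2 − 15 = -13  holds
(2) f = 8 is even  holds
(3) j − f = 2 − 8 = -6, not -7  fails
(4) j × f = 2 × 8 = 16  holds
(5) m − j = 15 − 2 = 13, not 15  fails
(6) 2 / 2 = 1, so 2 divides 2  holds
(7) values 2, 15, 7; m = 15 is not < n = 7  fails
(8) max(2, 15) = 15  holds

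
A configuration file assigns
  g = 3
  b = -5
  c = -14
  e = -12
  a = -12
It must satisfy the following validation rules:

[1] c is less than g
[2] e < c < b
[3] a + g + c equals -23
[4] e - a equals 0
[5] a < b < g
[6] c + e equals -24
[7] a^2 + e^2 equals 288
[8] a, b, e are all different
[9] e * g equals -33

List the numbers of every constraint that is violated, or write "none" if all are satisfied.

[1] c = -14, g = 3; -14 < 3 — satisfied.
[2] values -12, -14, -5; e = -12 is not < c = -14 — violated.
[3] a + g + c = -12 + 3 + (-14) = -23 — satisfied.
[4] e - a = -12 - (-12) = 0 — satisfied.
[5] values -12 < -5 < 3 — satisfied.
[6] c + e = -14 + (-12) = -26, not -24 — violated.
[7] a^2 + e^2 = (-12)^2 + (-12)^2 = 144 + 144 = 288 — satisfied.
[8] a = e = -12, not all different — violated.
[9] e * g = -12 * 3 = -36, not -33 — violated.

The assignment fails constraints 2, 6, 8, 9.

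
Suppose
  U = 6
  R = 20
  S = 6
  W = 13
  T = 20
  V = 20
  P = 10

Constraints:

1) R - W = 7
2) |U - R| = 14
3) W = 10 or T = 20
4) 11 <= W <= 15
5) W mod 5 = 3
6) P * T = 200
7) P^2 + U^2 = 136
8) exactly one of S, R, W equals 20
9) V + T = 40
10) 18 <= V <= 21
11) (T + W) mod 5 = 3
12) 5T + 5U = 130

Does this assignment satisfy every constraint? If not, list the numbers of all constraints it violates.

All constraints are satisfied.

1) R - W = 20 - 13 = 7  ✓
2) |6 - 20| = 14  ✓
3) W = 13 ≠ 10, but T = 20 = 20 (second disjunct)  ✓
4) W = 13 lies in [11, 15]  ✓
5) 13 mod 5 = 3  ✓
6) P * T = 10 * 20 = 200  ✓
7) P^2 + U^2 = 10^2 + 6^2 = 100 + 36 = 136  ✓
8) S=6, R=20, W=13; 1 of them equals 20  ✓
9) V + T = 20 + 20 = 40  ✓
10) V = 20 lies in [18, 21]  ✓
11) T + W = 33; 33 mod 5 = 3  ✓
12) 5T + 5U = 5(20) + 5(6) = 130  ✓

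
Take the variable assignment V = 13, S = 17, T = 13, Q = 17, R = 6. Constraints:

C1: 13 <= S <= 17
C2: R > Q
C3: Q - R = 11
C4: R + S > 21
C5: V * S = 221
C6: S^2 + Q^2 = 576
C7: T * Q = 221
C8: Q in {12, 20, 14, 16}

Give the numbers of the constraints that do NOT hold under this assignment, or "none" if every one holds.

C1: S = 17 lies in [13, 17]  true
C2: R = 6, Q = 17; 6 ≤ 17 (want >)  false
C3: Q - R = 17 - 6 = 11  true
C4: R + S = 6 + 17 = 23; 23 > 21  true
C5: V * S = 13 * 17 = 221  true
C6: S^2 + Q^2 = 17^2 + 17^2 = 289 + 289 = 578, not 576  false
C7: T * Q = 13 * 17 = 221  true
C8: Q = 17 is not in {12, 20, 14, 16}  false

The assignment fails constraints 2, 6, and 8.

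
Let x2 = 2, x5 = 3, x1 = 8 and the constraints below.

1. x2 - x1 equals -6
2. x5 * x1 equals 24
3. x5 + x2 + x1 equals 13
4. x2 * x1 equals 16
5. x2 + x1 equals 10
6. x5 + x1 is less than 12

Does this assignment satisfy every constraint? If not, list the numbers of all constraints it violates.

1. x2 - x1 = 2 - 8 = -6  yes
2. x5 * x1 = 3 * 8 = 24  yes
3. x5 + x2 + x1 = 3 + 2 + 8 = 13  yes
4. x2 * x1 = 2 * 8 = 16  yes
5. x2 + x1 = 2 + 8 = 10  yes
6. x5 + x1 = 3 + 8 = 11; 11 < 12  yes

No violations.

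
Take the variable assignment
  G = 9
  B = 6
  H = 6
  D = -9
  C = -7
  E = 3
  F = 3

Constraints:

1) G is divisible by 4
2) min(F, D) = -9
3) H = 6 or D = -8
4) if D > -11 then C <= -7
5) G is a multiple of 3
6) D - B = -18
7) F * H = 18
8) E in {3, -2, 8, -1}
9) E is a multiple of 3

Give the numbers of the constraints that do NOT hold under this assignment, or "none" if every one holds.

1) 9 = 4*2 + 1, so 4 does not divide 9  ✘
2) min(3, -9) = -9  ✔
3) H = 6 = 6 (first disjunct)  ✔
4) D = -9 > -11, so we need C ≤ -7; C = -7 ≤ -7  ✔
5) 9 / 3 = 3, so 3 divides 9  ✔
6) D - B = -9 - 6 = -15, not -18  ✘
7) F * H = 3 * 6 = 18  ✔
8) E = 3 is in {3, -2, 8, -1}  ✔
9) 3 / 3 = 1, so 3 divides 3  ✔

Constraints 1 and 6 are violated.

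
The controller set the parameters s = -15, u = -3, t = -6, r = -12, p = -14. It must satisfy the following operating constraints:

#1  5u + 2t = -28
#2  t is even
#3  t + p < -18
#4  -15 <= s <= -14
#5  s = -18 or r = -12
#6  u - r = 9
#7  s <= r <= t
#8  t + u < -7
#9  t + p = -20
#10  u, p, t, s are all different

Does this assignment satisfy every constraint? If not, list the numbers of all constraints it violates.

No — constraint 1 is not satisfied.

#1 5u + 2t = 5(-3) + 2(-6) = -27, not -28  no
#2 t = -6 is even  yes
#3 t + p = -6 + (-14) = -20; -20 < -18  yes
#4 s = -15 lies in [-15, -14]  yes
#5 s = -15 ≠ -18, but r = -12 = -12 (second disjunct)  yes
#6 u - r = -3 - (-12) = 9  yes
#7 values -15 <= -12 <= -6  yes
#8 t + u = -6 + (-3) = -9; -9 < -7  yes
#9 t + p = -6 + (-14) = -20  yes
#10 values -3, -14, -6, -15 are pairwise distinct  yes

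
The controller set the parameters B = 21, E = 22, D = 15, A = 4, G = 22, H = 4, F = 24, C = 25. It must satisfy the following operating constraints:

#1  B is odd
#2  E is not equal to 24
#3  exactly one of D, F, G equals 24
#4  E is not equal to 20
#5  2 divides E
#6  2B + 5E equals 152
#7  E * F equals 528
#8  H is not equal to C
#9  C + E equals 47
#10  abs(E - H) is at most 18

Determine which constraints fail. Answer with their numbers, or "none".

The assignment satisfies every constraint.

#1 B = 21 is odd — satisfied.
#2 E = 22, and 22 ≠ 24 — satisfied.
#3 D=15, F=24, G=22; 1 of them equals 24 — satisfied.
#4 E = 22, and 22 ≠ 20 — satisfied.
#5 22 / 2 = 11, so 2 divides 22 — satisfied.
#6 2B + 5E = 2(21) + 5(22) = 152 — satisfied.
#7 E * F = 22 * 24 = 528 — satisfied.
#8 H = 4, C = 25; distinct — satisfied.
#9 C + E = 25 + 22 = 47 — satisfied.
#10 abs(22 - 4) = 18; 18 ≤ 18 — satisfied.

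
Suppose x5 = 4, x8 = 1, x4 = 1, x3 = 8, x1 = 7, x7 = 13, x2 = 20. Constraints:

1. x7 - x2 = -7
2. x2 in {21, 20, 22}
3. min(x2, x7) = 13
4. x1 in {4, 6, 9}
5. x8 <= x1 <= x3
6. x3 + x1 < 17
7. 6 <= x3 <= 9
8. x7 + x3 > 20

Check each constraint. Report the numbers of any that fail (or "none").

Constraint 4 is violated.

1. x7 - x2 = 13 - 20 = -7 — holds.
2. x2 = 20 is in {21, 20, 22} — holds.
3. min(20, 13) = 13 — holds.
4. x1 = 7 is not in {4, 6, 9} — does not hold.
5. values 1 <= 7 <= 8 — holds.
6. x3 + x1 = 8 + 7 = 15; 15 < 17 — holds.
7. x3 = 8 lies in [6, 9] — holds.
8. x7 + x3 = 13 + 8 = 21; 21 > 20 — holds.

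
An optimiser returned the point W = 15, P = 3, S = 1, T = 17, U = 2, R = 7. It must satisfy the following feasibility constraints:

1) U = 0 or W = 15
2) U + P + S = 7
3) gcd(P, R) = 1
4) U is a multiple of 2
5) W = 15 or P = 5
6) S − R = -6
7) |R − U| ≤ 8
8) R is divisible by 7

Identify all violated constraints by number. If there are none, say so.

1) U = 2 ≠ 0, but W = 15 = 15 (second disjunct) — OK.
2) U + P + S = 2 + 3 + 1 = 6, not 7 — violated.
3) gcd(3, 7) = 1 — OK.
4) 2 / 2 = 1, so 2 divides 2 — OK.
5) W = 15 = 15 (first disjunct) — OK.
6) S − R = 1 − 7 = -6 — OK.
7) |7 − 2| = 5; 5 ≤ 8 — OK.
8) 7 / 7 = 1, so 7 divides 7 — OK.

Constraint 2 does not hold.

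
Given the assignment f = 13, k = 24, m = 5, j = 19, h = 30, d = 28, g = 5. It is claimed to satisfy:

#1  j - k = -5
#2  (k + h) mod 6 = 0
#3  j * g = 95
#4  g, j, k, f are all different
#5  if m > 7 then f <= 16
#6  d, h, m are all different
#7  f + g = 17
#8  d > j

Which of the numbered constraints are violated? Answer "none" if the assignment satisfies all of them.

#1 j - k = 19 - 24 = -5  yes
#2 k + h = 54; 54 mod 6 = 0  yes
#3 j * g = 19 * 5 = 95  yes
#4 values 5, 19, 24, 13 are pairwise distinct  yes
#5 m = 5, not > 7; antecedent false, conditional vacuously true  yes
#6 values 28, 30, 5 are pairwise distinct  yes
#7 f + g = 13 + 5 = 18, not 17  no
#8 d = 28, j = 19; 28 > 19  yes

No — constraint 7 is not satisfied.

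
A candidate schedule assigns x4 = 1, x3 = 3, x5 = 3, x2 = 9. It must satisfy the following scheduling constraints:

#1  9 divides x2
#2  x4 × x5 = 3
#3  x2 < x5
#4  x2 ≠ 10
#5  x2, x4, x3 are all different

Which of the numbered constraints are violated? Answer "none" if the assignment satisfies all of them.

#1 9 / 9 = 1, so 9 divides 9 — OK.
#2 x4 × x5 = 1 × 3 = 3 — OK.
#3 x2 = 9, x5 = 3; 9 ≥ 3 (want <) — violated.
#4 x2 = 9, and 9 ≠ 10 — OK.
#5 values 9, 1, 3 are pairwise distinct — OK.

Constraint 3 does not hold.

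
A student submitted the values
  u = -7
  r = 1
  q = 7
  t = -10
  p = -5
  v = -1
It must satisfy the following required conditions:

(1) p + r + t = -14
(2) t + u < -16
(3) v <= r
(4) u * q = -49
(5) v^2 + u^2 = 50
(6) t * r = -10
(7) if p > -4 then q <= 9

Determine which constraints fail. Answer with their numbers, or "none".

None — every constraint holds.

(1) p + r + t = -5 + 1 + (-10) = -14 — OK.
(2) t + u = -10 + (-7) = -17; -17 < -16 — OK.
(3) v = -1, r = 1; -1 ≤ 1 — OK.
(4) u * q = -7 * 7 = -49 — OK.
(5) v^2 + u^2 = (-1)^2 + (-7)^2 = 1 + 49 = 50 — OK.
(6) t * r = -10 * 1 = -10 — OK.
(7) p = -5, not > -4; antecedent false, conditional vacuously true — OK.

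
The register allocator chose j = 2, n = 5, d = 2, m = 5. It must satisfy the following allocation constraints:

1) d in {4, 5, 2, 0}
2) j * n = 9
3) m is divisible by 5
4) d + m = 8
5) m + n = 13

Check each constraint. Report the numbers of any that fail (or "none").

The assignment fails constraints 2, 4, and 5.

1) d = 2 is in {4, 5, 2, 0} — satisfied.
2) j * n = 2 * 5 = 10, not 9 — violated.
3) 5 / 5 = 1, so 5 divides 5 — satisfied.
4) d + m = 2 + 5 = 7, not 8 — violated.
5) m + n = 5 + 5 = 10, not 13 — violated.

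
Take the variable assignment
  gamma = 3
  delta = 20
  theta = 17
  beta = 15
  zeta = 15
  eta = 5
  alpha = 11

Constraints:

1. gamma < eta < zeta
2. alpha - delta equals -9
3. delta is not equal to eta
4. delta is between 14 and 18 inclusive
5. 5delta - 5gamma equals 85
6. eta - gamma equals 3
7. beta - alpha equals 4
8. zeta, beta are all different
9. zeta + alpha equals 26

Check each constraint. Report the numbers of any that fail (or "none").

1. values 3 < 5 < 15 — satisfied.
2. alpha - delta = 11 - 20 = -9 — satisfied.
3. delta = 20, eta = 5; distinct — satisfied.
4. delta = 20 is outside [14, 18] — violated.
5. 5delta - 5gamma = 5(20) - 5(3) = 85 — satisfied.
6. eta - gamma = 5 - 3 = 2, not 3 — violated.
7. beta - alpha = 15 - 11 = 4 — satisfied.
8. zeta = beta = 15, not all different — violated.
9. zeta + alpha = 15 + 11 = 26 — satisfied.

Violated: 4, 6, and 8.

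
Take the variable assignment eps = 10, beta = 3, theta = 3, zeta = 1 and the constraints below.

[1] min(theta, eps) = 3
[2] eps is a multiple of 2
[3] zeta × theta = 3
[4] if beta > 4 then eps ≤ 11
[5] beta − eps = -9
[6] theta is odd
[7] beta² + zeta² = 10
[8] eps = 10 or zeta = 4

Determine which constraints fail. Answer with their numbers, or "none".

No — constraint 5 is not satisfied.

[1] min(3, 10) = 3  holds
[2] 10 / 2 = 5, so 2 divides 10  holds
[3] zeta × theta = 1 × 3 = 3  holds
[4] beta = 3, not > 4; antecedent false, conditional vacuously true  holds
[5] beta − eps = 3 − 10 = -7, not -9  fails
[6] theta = 3 is odd  holds
[7] beta² + zeta² = 3² + 1² = 9 + 1 = 10  holds
[8] eps = 10 = 10 (first disjunct)  holds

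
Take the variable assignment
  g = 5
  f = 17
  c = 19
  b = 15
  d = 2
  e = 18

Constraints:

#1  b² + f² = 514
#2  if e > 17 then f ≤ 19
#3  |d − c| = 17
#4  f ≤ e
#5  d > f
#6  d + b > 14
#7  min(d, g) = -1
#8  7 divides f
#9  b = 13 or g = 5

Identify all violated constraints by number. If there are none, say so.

#1 b² + f² = 15² + 17² = 225 + 289 = 514 — OK.
#2 e = 18 > 17, so we need f ≤ 19; f = 17 ≤ 19 — OK.
#3 |2 − 19| = 17 — OK.
#4 f = 17, e = 18; 17 ≤ 18 — OK.
#5 d = 2, f = 17; 2 ≤ 17 (want >) — violated.
#6 d + b = 2 + 15 = 17; 17 > 14 — OK.
#7 min(2, 5) = 2, not -1 — violated.
#8 17 = 7×2 + 3, so 7 does not divide 17 — violated.
#9 b = 15 ≠ 13, but g = 5 = 5 (second disjunct) — OK.

Constraints 5, 7, and 8 are violated.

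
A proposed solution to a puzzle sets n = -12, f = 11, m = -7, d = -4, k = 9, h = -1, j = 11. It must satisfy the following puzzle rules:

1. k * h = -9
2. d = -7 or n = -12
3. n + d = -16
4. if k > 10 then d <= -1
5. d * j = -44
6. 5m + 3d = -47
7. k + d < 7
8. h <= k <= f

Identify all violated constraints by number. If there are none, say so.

Yes — all constraints hold.

1. k * h = 9 * (-1) = -9  yes
2. d = -4 ≠ -7, but n = -12 = -12 (second disjunct)  yes
3. n + d = -12 + (-4) = -16  yes
4. k = 9, not > 10; antecedent false, conditional vacuously true  yes
5. d * j = -4 * 11 = -44  yes
6. 5m + 3d = 5(-7) + 3(-4) = -47  yes
7. k + d = 9 + (-4) = 5; 5 < 7  yes
8. values -1 <= 9 <= 11  yes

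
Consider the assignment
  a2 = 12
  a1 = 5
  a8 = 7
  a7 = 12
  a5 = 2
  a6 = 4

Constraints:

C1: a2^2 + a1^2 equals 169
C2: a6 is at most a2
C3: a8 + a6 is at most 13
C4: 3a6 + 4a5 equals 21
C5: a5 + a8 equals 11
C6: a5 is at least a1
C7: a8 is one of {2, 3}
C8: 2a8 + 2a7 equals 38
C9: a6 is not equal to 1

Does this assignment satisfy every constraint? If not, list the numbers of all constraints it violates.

C1: a2^2 + a1^2 = 12^2 + 5^2 = 144 + 25 = 169  true
C2: a6 = 4, a2 = 12; 4 ≤ 12  true
C3: a8 + a6 = 7 + 4 = 11; 11 ≤ 13  true
C4: 3a6 + 4a5 = 3(4) + 4(2) = 20, not 21  false
C5: a5 + a8 = 2 + 7 = 9, not 11  false
C6: a5 = 2, a1 = 5; 2 < 5 (want ≥)  false
C7: a8 = 7 is not in {2, 3}  false
C8: 2a8 + 2a7 = 2(7) + 2(12) = 38  true
C9: a6 = 4, and 4 ≠ 1  true

Constraints 4, 5, 6, 7 are violated.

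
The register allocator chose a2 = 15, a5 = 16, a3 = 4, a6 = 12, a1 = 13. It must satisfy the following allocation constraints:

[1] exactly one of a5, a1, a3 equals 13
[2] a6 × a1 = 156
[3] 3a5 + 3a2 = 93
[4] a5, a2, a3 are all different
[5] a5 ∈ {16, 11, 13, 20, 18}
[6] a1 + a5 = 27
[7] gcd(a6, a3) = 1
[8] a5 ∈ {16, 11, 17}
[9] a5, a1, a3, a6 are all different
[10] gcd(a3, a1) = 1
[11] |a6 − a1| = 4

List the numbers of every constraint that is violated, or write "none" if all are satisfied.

[1] a5=16, a1=13, a3=4; 1 of them equals 13 — OK.
[2] a6 × a1 = 12 × 13 = 156 — OK.
[3] 3a5 + 3a2 = 3(16) + 3(15) = 93 — OK.
[4] values 16, 15, 4 are pairwise distinct — OK.
[5] a5 = 16 is in {16, 11, 13, 20, 18} — OK.
[6] a1 + a5 = 13 + 16 = 29, not 27 — violated.
[7] gcd(12, 4) = 4, not 1 — violated.
[8] a5 = 16 is in {16, 11, 17} — OK.
[9] values 16, 13, 4, 12 are pairwise distinct — OK.
[10] gcd(4, 13) = 1 — OK.
[11] |12 − 13| = 1, not 4 — violated.

The assignment fails constraints 6, 7, and 11.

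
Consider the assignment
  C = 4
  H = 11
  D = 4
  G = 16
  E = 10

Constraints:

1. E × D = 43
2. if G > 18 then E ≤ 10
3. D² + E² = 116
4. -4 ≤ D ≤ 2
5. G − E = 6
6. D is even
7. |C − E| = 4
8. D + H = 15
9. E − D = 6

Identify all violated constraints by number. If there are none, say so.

1. E × D = 10 × 4 = 40, not 43 — fails.
2. G = 16, not > 18; antecedent false, conditional vacuously true — holds.
3. D² + E² = 4² + 10² = 16 + 100 = 116 — holds.
4. D = 4 is outside [-4, 2] — fails.
5. G − E = 16 − 10 = 6 — holds.
6. D = 4 is even — holds.
7. |4 − 10| = 6, not 4 — fails.
8. D + H = 4 + 11 = 15 — holds.
9. E − D = 10 − 4 = 6 — holds.

Constraints 1, 4, 7 do not hold.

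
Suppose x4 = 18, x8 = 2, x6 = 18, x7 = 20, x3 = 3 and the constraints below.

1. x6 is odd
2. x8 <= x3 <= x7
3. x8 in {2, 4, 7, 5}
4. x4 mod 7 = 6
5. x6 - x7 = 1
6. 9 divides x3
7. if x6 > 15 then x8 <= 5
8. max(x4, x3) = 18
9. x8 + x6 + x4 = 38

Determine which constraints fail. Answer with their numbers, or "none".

Violated: 1, 4, 5, 6.

1. x6 = 18 is even — fails.
2. values 2 <= 3 <= 20 — holds.
3. x8 = 2 is in {2, 4, 7, 5} — holds.
4. 18 mod 7 = 4, not 6 — fails.
5. x6 - x7 = 18 - 20 = -2, not 1 — fails.
6. 3 = 9*0 + 3, so 9 does not divide 3 — fails.
7. x6 = 18 > 15, so we need x8 ≤ 5; x8 = 2 ≤ 5 — holds.
8. max(18, 3) = 18 — holds.
9. x8 + x6 + x4 = 2 + 18 + 18 = 38 — holds.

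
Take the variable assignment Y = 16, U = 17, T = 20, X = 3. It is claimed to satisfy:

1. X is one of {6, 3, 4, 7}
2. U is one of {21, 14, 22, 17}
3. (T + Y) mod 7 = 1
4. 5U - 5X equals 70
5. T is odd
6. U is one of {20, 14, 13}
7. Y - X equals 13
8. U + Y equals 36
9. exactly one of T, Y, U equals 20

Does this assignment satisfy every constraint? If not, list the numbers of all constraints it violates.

1. X = 3 is in {6, 3, 4, 7} — satisfied.
2. U = 17 is in {21, 14, 22, 17} — satisfied.
3. T + Y = 36; 36 mod 7 = 1 — satisfied.
4. 5U - 5X = 5(17) - 5(3) = 70 — satisfied.
5. T = 20 is even — violated.
6. U = 17 is not in {20, 14, 13} — violated.
7. Y - X = 16 - 3 = 13 — satisfied.
8. U + Y = 17 + 16 = 33, not 36 — violated.
9. T=20, Y=16, U=17; 1 of them equals 20 — satisfied.

No — constraints 5, 6, and 8 are not satisfied.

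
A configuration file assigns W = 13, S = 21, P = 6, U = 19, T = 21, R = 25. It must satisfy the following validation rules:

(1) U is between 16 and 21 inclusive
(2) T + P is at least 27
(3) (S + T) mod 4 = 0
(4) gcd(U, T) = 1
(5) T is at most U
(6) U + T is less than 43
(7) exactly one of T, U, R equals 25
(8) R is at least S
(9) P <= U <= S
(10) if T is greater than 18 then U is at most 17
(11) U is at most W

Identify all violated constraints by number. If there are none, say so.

(1) U = 19 lies in [16, 21] — holds.
(2) T + P = 21 + 6 = 27; 27 ≥ 27 — holds.
(3) S + T = 42; 42 mod 4 = 2, not 0 — fails.
(4) gcd(19, 21) = 1 — holds.
(5) T = 21, U = 19; 21 > 19 (want ≤) — fails.
(6) U + T = 19 + 21 = 40; 40 < 43 — holds.
(7) T=21, U=19, R=25; 1 of them equals 25 — holds.
(8) R = 25, S = 21; 25 ≥ 21 — holds.
(9) values 6 <= 19 <= 21 — holds.
(10) T = 21 > 18, so we need U ≤ 17; but U = 19 > 17 — fails.
(11) U = 19, W = 13; 19 > 13 (want ≤) — fails.

Constraints 3, 5, 10, 11 do not hold.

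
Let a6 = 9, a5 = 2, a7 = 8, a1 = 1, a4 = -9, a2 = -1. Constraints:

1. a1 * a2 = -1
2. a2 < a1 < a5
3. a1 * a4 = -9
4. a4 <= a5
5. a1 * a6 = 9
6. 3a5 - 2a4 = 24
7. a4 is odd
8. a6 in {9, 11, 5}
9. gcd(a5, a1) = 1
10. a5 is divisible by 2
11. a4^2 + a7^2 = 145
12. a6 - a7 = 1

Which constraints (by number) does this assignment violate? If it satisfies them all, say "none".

1. a1 * a2 = 1 * (-1) = -1  true
2. values -1 < 1 < 2  true
3. a1 * a4 = 1 * (-9) = -9  true
4. a4 = -9, a5 = 2; -9 ≤ 2  true
5. a1 * a6 = 1 * 9 = 9  true
6. 3a5 - 2a4 = 3(2) - 2(-9) = 24  true
7. a4 = -9 is odd  true
8. a6 = 9 is in {9, 11, 5}  true
9. gcd(2, 1) = 1  true
10. 2 / 2 = 1, so 2 divides 2  true
11. a4^2 + a7^2 = (-9)^2 + 8^2 = 81 + 64 = 145  true
12. a6 - a7 = 9 - 8 = 1  true

No violations.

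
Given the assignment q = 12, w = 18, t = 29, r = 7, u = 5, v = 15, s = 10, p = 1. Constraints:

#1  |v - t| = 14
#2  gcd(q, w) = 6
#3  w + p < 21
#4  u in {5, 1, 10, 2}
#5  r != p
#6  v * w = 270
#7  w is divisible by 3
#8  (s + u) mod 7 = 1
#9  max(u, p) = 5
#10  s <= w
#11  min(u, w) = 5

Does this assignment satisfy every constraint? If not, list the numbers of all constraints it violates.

#1 |15 - 29| = 14 — holds.
#2 gcd(12, 18) = 6 — holds.
#3 w + p = 18 + 1 = 19; 19 < 21 — holds.
#4 u = 5 is in {5, 1, 10, 2} — holds.
#5 r = 7, p = 1; distinct — holds.
#6 v * w = 15 * 18 = 270 — holds.
#7 18 / 3 = 6, so 3 divides 18 — holds.
#8 s + u = 15; 15 mod 7 = 1 — holds.
#9 max(5, 1) = 5 — holds.
#10 s = 10, w = 18; 10 ≤ 18 — holds.
#11 min(5, 18) = 5 — holds.

None — every constraint holds.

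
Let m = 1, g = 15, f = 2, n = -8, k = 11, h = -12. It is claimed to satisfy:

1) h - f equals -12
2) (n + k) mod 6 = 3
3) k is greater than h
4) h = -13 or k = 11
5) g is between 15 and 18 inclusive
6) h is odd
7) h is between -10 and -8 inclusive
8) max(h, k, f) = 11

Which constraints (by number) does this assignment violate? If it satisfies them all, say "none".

1) h - f = -12 - 2 = -14, not -12 — violated.
2) n + k = 3; 3 mod 6 = 3 — satisfied.
3) k = 11, h = -12; 11 > -12 — satisfied.
4) h = -12 ≠ -13, but k = 11 = 11 (second disjunct) — satisfied.
5) g = 15 lies in [15, 18] — satisfied.
6) h = -12 is even — violated.
7) h = -12 is outside [-10, -8] — violated.
8) max(-12, 11, 2) = 11 — satisfied.

Constraints 1, 6, 7 are violated.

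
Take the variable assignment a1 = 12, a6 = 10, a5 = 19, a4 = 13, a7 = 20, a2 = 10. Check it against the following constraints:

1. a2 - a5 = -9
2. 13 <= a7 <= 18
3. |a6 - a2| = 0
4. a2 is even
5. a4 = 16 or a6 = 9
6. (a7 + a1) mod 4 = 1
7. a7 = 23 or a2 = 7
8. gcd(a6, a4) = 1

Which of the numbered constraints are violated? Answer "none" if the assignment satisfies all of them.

1. a2 - a5 = 10 - 19 = -9  yes
2. a7 = 20 is outside [13, 18]  no
3. |10 - 10| = 0  yes
4. a2 = 10 is even  yes
5. a4 = 13 ≠ 16 and a6 = 10 ≠ 9; both disjuncts false  no
6. a7 + a1 = 32; 32 mod 4 = 0, not 1  no
7. a7 = 20 ≠ 23 and a2 = 10 ≠ 7; both disjuncts false  no
8. gcd(10, 13) = 1  yes

Constraints 2, 5, 6, and 7 are violated.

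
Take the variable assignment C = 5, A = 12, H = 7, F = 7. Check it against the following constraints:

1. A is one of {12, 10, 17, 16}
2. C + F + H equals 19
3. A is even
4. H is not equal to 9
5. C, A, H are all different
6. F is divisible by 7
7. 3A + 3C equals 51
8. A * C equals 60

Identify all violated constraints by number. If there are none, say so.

None — every constraint holds.

1. A = 12 is in {12, 10, 17, 16} — holds.
2. C + F + H = 5 + 7 + 7 = 19 — holds.
3. A = 12 is even — holds.
4. H = 7, and 7 ≠ 9 — holds.
5. values 5, 12, 7 are pairwise distinct — holds.
6. 7 / 7 = 1, so 7 divides 7 — holds.
7. 3A + 3C = 3(12) + 3(5) = 51 — holds.
8. A * C = 12 * 5 = 60 — holds.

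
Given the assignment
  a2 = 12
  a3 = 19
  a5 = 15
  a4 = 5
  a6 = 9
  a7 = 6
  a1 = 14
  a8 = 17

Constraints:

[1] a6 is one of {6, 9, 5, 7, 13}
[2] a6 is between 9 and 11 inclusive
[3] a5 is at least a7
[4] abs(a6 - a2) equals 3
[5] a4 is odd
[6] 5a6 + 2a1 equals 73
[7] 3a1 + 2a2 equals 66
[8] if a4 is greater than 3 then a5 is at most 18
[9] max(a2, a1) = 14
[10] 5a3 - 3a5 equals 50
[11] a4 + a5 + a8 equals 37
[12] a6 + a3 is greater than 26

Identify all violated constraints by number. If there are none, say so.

Yes — all constraints hold.

[1] a6 = 9 is in {6, 9, 5, 7, 13} — holds.
[2] a6 = 9 lies in [9, 11] — holds.
[3] a5 = 15, a7 = 6; 15 ≥ 6 — holds.
[4] abs(9 - 12) = 3 — holds.
[5] a4 = 5 is odd — holds.
[6] 5a6 + 2a1 = 5(9) + 2(14) = 73 — holds.
[7] 3a1 + 2a2 = 3(14) + 2(12) = 66 — holds.
[8] a4 = 5 > 3, so we need a5 ≤ 18; a5 = 15 ≤ 18 — holds.
[9] max(12, 14) = 14 — holds.
[10] 5a3 - 3a5 = 5(19) - 3(15) = 50 — holds.
[11] a4 + a5 + a8 = 5 + 15 + 17 = 37 — holds.
[12] a6 + a3 = 9 + 19 = 28; 28 > 26 — holds.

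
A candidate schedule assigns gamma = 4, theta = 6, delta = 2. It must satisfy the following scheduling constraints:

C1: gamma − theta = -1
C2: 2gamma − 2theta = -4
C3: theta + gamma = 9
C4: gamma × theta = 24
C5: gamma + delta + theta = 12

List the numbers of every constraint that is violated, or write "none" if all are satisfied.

C1: gamma − theta = 4 − 6 = -2, not -1 — does not hold.
C2: 2gamma − 2theta = 2(4) − 2(6) = -4 — holds.
C3: theta + gamma = 6 + 4 = 10, not 9 — does not hold.
C4: gamma × theta = 4 × 6 = 24 — holds.
C5: gamma + delta + theta = 4 + 2 + 6 = 12 — holds.

Violated: 1 and 3.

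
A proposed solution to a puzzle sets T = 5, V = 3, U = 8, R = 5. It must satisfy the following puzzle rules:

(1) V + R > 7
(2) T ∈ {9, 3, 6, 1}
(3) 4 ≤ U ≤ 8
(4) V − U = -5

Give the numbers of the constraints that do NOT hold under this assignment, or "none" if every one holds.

The assignment fails constraint 2.

(1) V + R = 3 + 5 = 8; 8 > 7  true
(2) T = 5 is not in {9, 3, 6, 1}  false
(3) U = 8 lies in [4, 8]  true
(4) V − U = 3 − 8 = -5  true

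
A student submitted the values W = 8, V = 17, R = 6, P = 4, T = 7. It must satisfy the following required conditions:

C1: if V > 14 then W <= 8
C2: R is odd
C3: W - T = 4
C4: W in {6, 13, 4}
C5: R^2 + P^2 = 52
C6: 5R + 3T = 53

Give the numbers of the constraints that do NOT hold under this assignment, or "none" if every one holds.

Constraints 2, 3, 4, and 6 are violated.

C1: V = 17 > 14, so we need W ≤ 8; W = 8 ≤ 8 — OK.
C2: R = 6 is even — violated.
C3: W - T = 8 - 7 = 1, not 4 — violated.
C4: W = 8 is not in {6, 13, 4} — violated.
C5: R^2 + P^2 = 6^2 + 4^2 = 36 + 16 = 52 — OK.
C6: 5R + 3T = 5(6) + 3(7) = 51, not 53 — violated.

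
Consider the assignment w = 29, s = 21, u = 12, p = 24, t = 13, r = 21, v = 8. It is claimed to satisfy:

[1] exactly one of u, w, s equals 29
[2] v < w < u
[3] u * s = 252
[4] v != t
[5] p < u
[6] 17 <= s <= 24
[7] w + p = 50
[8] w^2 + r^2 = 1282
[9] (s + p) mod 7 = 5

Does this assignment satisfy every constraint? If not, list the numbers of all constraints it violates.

[1] u=12, w=29, s=21; 1 of them equals 29  ✔
[2] values 8, 29, 12; w = 29 is not < u = 12  ✘
[3] u * s = 12 * 21 = 252  ✔
[4] v = 8, t = 13; distinct  ✔
[5] p = 24, u = 12; 24 ≥ 12 (want <)  ✘
[6] s = 21 lies in [17, 24]  ✔
[7] w + p = 29 + 24 = 53, not 50  ✘
[8] w^2 + r^2 = 29^2 + 21^2 = 841 + 441 = 1282  ✔
[9] s + p = 45; 45 mod 7 = 3, not 5  ✘

The assignment fails constraints 2, 5, 7, 9.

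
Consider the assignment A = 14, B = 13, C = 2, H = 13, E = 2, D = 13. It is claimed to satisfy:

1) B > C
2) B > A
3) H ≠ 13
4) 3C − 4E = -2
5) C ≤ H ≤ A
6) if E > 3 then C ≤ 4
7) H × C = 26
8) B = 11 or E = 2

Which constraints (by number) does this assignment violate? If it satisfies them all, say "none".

1) B = 13, C = 2; 13 > 2 — satisfied.
2) B = 13, A = 14; 13 ≤ 14 (want >) — violated.
3) H = 13, but 13 is required to differ — violated.
4) 3C − 4E = 3(2) − 4(2) = -2 — satisfied.
5) values 2 ≤ 13 ≤ 14 — satisfied.
6) E = 2, not > 3; antecedent false, conditional vacuously true — satisfied.
7) H × C = 13 × 2 = 26 — satisfied.
8) B = 13 ≠ 11, but E = 2 = 2 (second disjunct) — satisfied.

Constraints 2 and 3 are violated.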